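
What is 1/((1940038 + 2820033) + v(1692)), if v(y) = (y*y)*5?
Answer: 1/19074391 ≈ 5.2426e-8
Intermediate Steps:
v(y) = 5*y² (v(y) = y²*5 = 5*y²)
1/((1940038 + 2820033) + v(1692)) = 1/((1940038 + 2820033) + 5*1692²) = 1/(4760071 + 5*2862864) = 1/(4760071 + 14314320) = 1/19074391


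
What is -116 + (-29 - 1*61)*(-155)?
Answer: 13834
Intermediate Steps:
-116 + (-29 - 1*61)*(-155) = -116 + (-29 - 61)*(-155) = -116 - 90*(-155) = -116 + 13950 = 13834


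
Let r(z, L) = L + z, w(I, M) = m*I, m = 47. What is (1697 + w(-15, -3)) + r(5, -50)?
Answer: 947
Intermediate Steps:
w(I, M) = 47*I
(1697 + w(-15, -3)) + r(5, -50) = (1697 + 47*(-15)) + (-50 + 5) = (1697 - 705) - 45 = 992 - 45 = 947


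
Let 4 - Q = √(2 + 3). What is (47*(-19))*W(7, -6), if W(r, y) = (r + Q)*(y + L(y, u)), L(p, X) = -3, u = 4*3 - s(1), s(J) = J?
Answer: 88407 - 8037*√5 ≈ 70436.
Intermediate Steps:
u = 11 (u = 4*3 - 1*1 = 12 - 1 = 11)
Q = 4 - √5 (Q = 4 - √(2 + 3) = 4 - √5 ≈ 1.7639)
W(r, y) = (-3 + y)*(4 + r - √5) (W(r, y) = (r + (4 - √5))*(y - 3) = (4 + r - √5)*(-3 + y) = (-3 + y)*(4 + r - √5))
(47*(-19))*W(7, -6) = (47*(-19))*(-12 - 3*7 + 3*√5 + 7*(-6) - 6*(4 - √5)) = -893*(-12 - 21 + 3*√5 - 42 + (-24 + 6*√5)) = -893*(-99 + 9*√5) = 88407 - 8037*√5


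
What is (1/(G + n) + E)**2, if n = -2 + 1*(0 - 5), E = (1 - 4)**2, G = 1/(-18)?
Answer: 1265625/16129 ≈ 78.469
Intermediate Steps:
G = -1/18 ≈ -0.055556
E = 9 (E = (-3)**2 = 9)
n = -7 (n = -2 + 1*(-5) = -2 - 5 = -7)
(1/(G + n) + E)**2 = (1/(-1/18 - 7) + 9)**2 = (1/(-127/18) + 9)**2 = (-18/127 + 9)**2 = (1125/127)**2 = 1265625/16129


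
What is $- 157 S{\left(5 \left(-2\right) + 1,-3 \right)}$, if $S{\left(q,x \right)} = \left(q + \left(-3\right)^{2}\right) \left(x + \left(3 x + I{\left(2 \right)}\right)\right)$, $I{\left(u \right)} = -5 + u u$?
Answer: $0$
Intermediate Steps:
$I{\left(u \right)} = -5 + u^{2}$
$S{\left(q,x \right)} = \left(-1 + 4 x\right) \left(9 + q\right)$ ($S{\left(q,x \right)} = \left(q + \left(-3\right)^{2}\right) \left(x - \left(5 - 4 - 3 x\right)\right) = \left(q + 9\right) \left(x + \left(3 x + \left(-5 + 4\right)\right)\right) = \left(9 + q\right) \left(x + \left(3 x - 1\right)\right) = \left(9 + q\right) \left(x + \left(-1 + 3 x\right)\right) = \left(9 + q\right) \left(-1 + 4 x\right) = \left(-1 + 4 x\right) \left(9 + q\right)$)
$- 157 S{\left(5 \left(-2\right) + 1,-3 \right)} = - 157 \left(-9 - \left(5 \left(-2\right) + 1\right) + 36 \left(-3\right) + 4 \left(5 \left(-2\right) + 1\right) \left(-3\right)\right) = - 157 \left(-9 - \left(-10 + 1\right) - 108 + 4 \left(-10 + 1\right) \left(-3\right)\right) = - 157 \left(-9 - -9 - 108 + 4 \left(-9\right) \left(-3\right)\right) = - 157 \left(-9 + 9 - 108 + 108\right) = \left(-157\right) 0 = 0$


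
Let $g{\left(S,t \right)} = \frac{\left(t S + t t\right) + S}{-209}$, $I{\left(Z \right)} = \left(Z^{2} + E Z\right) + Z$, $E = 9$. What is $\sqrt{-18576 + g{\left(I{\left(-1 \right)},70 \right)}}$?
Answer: $\frac{i \sqrt{812308805}}{209} \approx 136.37 i$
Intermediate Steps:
$I{\left(Z \right)} = Z^{2} + 10 Z$ ($I{\left(Z \right)} = \left(Z^{2} + 9 Z\right) + Z = Z^{2} + 10 Z$)
$g{\left(S,t \right)} = - \frac{S}{209} - \frac{t^{2}}{209} - \frac{S t}{209}$ ($g{\left(S,t \right)} = \left(\left(S t + t^{2}\right) + S\right) \left(- \frac{1}{209}\right) = \left(\left(t^{2} + S t\right) + S\right) \left(- \frac{1}{209}\right) = \left(S + t^{2} + S t\right) \left(- \frac{1}{209}\right) = - \frac{S}{209} - \frac{t^{2}}{209} - \frac{S t}{209}$)
$\sqrt{-18576 + g{\left(I{\left(-1 \right)},70 \right)}} = \sqrt{-18576 - \left(\frac{4900}{209} + \frac{1}{209} \left(-1\right) \left(10 - 1\right) + \frac{1}{209} \left(- (10 - 1)\right) 70\right)} = \sqrt{-18576 - \left(\frac{4900}{209} + \frac{1}{209} \left(-1\right) 9 + \frac{1}{209} \left(\left(-1\right) 9\right) 70\right)} = \sqrt{-18576 - \left(\frac{4891}{209} - \frac{630}{209}\right)} = \sqrt{-18576 + \left(\frac{9}{209} - \frac{4900}{209} + \frac{630}{209}\right)} = \sqrt{-18576 - \frac{4261}{209}} = \sqrt{- \frac{3886645}{209}} = \frac{i \sqrt{812308805}}{209}$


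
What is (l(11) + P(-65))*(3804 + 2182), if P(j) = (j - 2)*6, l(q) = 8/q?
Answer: -26422204/11 ≈ -2.4020e+6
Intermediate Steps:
P(j) = -12 + 6*j (P(j) = (-2 + j)*6 = -12 + 6*j)
(l(11) + P(-65))*(3804 + 2182) = (8/11 + (-12 + 6*(-65)))*(3804 + 2182) = (8*(1/11) + (-12 - 390))*5986 = (8/11 - 402)*5986 = -4414/11*5986 = -26422204/11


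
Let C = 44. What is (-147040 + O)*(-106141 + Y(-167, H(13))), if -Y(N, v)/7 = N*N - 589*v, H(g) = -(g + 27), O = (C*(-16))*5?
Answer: 70203719040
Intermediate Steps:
O = -3520 (O = (44*(-16))*5 = -704*5 = -3520)
H(g) = -27 - g (H(g) = -(27 + g) = -27 - g)
Y(N, v) = -7*N² + 4123*v (Y(N, v) = -7*(N*N - 589*v) = -7*(N² - 589*v) = -7*N² + 4123*v)
(-147040 + O)*(-106141 + Y(-167, H(13))) = (-147040 - 3520)*(-106141 + (-7*(-167)² + 4123*(-27 - 1*13))) = -150560*(-106141 + (-7*27889 + 4123*(-27 - 13))) = -150560*(-106141 + (-195223 + 4123*(-40))) = -150560*(-106141 + (-195223 - 164920)) = -150560*(-106141 - 360143) = -150560*(-466284) = 70203719040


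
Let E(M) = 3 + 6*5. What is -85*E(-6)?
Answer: -2805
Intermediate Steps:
E(M) = 33 (E(M) = 3 + 30 = 33)
-85*E(-6) = -85*33 = -2805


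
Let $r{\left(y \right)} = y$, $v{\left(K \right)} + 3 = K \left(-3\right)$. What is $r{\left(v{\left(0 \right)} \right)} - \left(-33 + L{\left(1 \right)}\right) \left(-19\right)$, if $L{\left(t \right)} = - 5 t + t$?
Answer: $-706$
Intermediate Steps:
$v{\left(K \right)} = -3 - 3 K$ ($v{\left(K \right)} = -3 + K \left(-3\right) = -3 - 3 K$)
$L{\left(t \right)} = - 4 t$
$r{\left(v{\left(0 \right)} \right)} - \left(-33 + L{\left(1 \right)}\right) \left(-19\right) = \left(-3 - 0\right) - \left(-33 - 4\right) \left(-19\right) = \left(-3 + 0\right) - \left(-33 - 4\right) \left(-19\right) = -3 - \left(-37\right) \left(-19\right) = -3 - 703 = -706$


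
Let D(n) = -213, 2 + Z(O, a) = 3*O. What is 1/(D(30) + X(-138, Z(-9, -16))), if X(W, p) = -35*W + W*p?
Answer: 1/8619 ≈ 0.00011602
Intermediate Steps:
Z(O, a) = -2 + 3*O
1/(D(30) + X(-138, Z(-9, -16))) = 1/(-213 - 138*(-35 + (-2 + 3*(-9)))) = 1/(-213 - 138*(-35 + (-2 - 27))) = 1/(-213 - 138*(-35 - 29)) = 1/(-213 - 138*(-64)) = 1/(-213 + 8832) = 1/8619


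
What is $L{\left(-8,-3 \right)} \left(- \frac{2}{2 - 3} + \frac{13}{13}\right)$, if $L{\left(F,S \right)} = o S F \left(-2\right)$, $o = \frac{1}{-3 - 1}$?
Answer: $36$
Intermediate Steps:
$o = - \frac{1}{4}$ ($o = \frac{1}{-4} = - \frac{1}{4} \approx -0.25$)
$L{\left(F,S \right)} = \frac{F S}{2}$ ($L{\left(F,S \right)} = - \frac{S F}{4} \left(-2\right) = - \frac{F S}{4} \left(-2\right) = \frac{F S}{2}$)
$L{\left(-8,-3 \right)} \left(- \frac{2}{2 - 3} + \frac{13}{13}\right) = \frac{1}{2} \left(-8\right) \left(-3\right) \left(- \frac{2}{2 - 3} + \frac{13}{13}\right) = 12 \left(- \frac{2}{-1} + 13 \cdot \frac{1}{13}\right) = 12 \left(\left(-2\right) \left(-1\right) + 1\right) = 12 \left(2 + 1\right) = 12 \cdot 3 = 36$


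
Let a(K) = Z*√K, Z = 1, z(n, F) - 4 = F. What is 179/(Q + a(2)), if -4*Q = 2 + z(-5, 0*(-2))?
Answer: -1074 - 716*√2 ≈ -2086.6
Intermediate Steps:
z(n, F) = 4 + F
a(K) = √K (a(K) = 1*√K = √K)
Q = -3/2 (Q = -(2 + (4 + 0*(-2)))/4 = -(2 + (4 + 0))/4 = -(2 + 4)/4 = -¼*6 = -3/2 ≈ -1.5000)
179/(Q + a(2)) = 179/(-3/2 + √2)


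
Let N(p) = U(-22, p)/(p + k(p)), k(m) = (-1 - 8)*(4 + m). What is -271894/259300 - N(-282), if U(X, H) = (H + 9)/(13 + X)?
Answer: -91720517/86346900 ≈ -1.0622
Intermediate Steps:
k(m) = -36 - 9*m (k(m) = -9*(4 + m) = -36 - 9*m)
U(X, H) = (9 + H)/(13 + X)
N(p) = (-1 - p/9)/(-36 - 8*p) (N(p) = ((9 + p)/(13 - 22))/(p + (-36 - 9*p)) = ((9 + p)/(-9))/(-36 - 8*p) = (-(9 + p)/9)/(-36 - 8*p) = (-1 - p/9)/(-36 - 8*p))
-271894/259300 - N(-282) = -271894/259300 - (9 - 282)/(36*(9 + 2*(-282))) = -271894*1/259300 - (-273)/(36*(9 - 564)) = -135947/129650 - (-273)/(36*(-555)) = -135947/129650 - (-1)*(-273)/(36*555) = -135947/129650 - 1*91/6660 = -135947/129650 - 91/6660 = -91720517/86346900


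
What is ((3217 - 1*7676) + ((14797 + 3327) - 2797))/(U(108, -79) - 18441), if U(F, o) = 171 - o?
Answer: -10868/18191 ≈ -0.59744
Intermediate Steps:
((3217 - 1*7676) + ((14797 + 3327) - 2797))/(U(108, -79) - 18441) = ((3217 - 1*7676) + ((14797 + 3327) - 2797))/((171 - 1*(-79)) - 18441) = ((3217 - 7676) + (18124 - 2797))/((171 + 79) - 18441) = (-4459 + 15327)/(250 - 18441) = 10868/(-18191) = 10868*(-1/18191) = -10868/18191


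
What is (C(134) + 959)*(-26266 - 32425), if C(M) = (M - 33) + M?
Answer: -70077054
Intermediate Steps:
C(M) = -33 + 2*M (C(M) = (-33 + M) + M = -33 + 2*M)
(C(134) + 959)*(-26266 - 32425) = ((-33 + 2*134) + 959)*(-26266 - 32425) = ((-33 + 268) + 959)*(-58691) = (235 + 959)*(-58691) = 1194*(-58691) = -70077054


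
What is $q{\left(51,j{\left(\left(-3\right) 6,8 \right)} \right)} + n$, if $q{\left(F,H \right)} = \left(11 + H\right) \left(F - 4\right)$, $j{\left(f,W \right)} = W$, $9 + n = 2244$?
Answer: $3128$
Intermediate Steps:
$n = 2235$ ($n = -9 + 2244 = 2235$)
$q{\left(F,H \right)} = \left(-4 + F\right) \left(11 + H\right)$ ($q{\left(F,H \right)} = \left(11 + H\right) \left(-4 + F\right) = \left(-4 + F\right) \left(11 + H\right)$)
$q{\left(51,j{\left(\left(-3\right) 6,8 \right)} \right)} + n = \left(-44 - 32 + 11 \cdot 51 + 51 \cdot 8\right) + 2235 = \left(-44 - 32 + 561 + 408\right) + 2235 = 893 + 2235 = 3128$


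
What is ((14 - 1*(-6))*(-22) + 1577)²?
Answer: 1292769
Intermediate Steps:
((14 - 1*(-6))*(-22) + 1577)² = ((14 + 6)*(-22) + 1577)² = (20*(-22) + 1577)² = (-440 + 1577)² = 1137² = 1292769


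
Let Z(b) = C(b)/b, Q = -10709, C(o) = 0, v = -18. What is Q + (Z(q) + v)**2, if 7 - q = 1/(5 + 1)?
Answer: -10385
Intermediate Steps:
q = 41/6 (q = 7 - 1/(5 + 1) = 7 - 1/6 = 41/6 ≈ 6.8333)
Z(b) = 0 (Z(b) = 0/b = 0)
Q + (Z(q) + v)**2 = -10709 + (0 - 18)**2 = -10709 + (-18)**2 = -10709 + 324 = -10385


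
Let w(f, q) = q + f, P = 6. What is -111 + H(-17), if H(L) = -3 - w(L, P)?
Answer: -103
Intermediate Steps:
w(f, q) = f + q
H(L) = -9 - L (H(L) = -3 - (L + 6) = -3 - (6 + L) = -3 + (-6 - L) = -9 - L)
-111 + H(-17) = -111 + (-9 - 1*(-17)) = -111 + (-9 + 17) = -111 + 8 = -103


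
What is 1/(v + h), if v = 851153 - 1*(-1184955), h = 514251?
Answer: 1/2550359 ≈ 3.9210e-7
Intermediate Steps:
v = 2036108 (v = 851153 + 1184955 = 2036108)
1/(v + h) = 1/(2036108 + 514251) = 1/2550359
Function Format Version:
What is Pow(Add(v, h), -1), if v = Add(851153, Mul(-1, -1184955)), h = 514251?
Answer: Rational(1, 2550359) ≈ 3.9210e-7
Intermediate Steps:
v = 2036108 (v = Add(851153, 1184955) = 2036108)
Pow(Add(v, h), -1) = Pow(Add(2036108, 514251), -1) = Pow(2550359, -1) = Rational(1, 2550359)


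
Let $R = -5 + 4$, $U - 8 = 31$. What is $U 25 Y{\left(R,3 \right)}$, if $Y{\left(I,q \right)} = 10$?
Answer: $9750$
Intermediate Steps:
$U = 39$ ($U = 8 + 31 = 39$)
$R = -1$
$U 25 Y{\left(R,3 \right)} = 39 \cdot 25 \cdot 10 = 975 \cdot 10 = 9750$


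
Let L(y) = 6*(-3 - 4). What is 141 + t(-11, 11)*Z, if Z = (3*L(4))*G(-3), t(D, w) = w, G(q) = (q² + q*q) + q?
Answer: -20649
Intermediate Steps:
G(q) = q + 2*q² (G(q) = (q² + q²) + q = 2*q² + q = q + 2*q²)
L(y) = -42 (L(y) = 6*(-7) = -42)
Z = -1890 (Z = (3*(-42))*(-3*(1 + 2*(-3))) = -(-378)*(1 - 6) = -(-378)*(-5) = -126*15 = -1890)
141 + t(-11, 11)*Z = 141 + 11*(-1890) = 141 - 20790 = -20649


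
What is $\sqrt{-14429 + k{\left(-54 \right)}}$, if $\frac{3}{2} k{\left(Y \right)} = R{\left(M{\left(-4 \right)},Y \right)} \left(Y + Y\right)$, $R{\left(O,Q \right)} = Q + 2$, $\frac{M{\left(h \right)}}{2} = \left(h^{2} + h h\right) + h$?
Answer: $i \sqrt{10685} \approx 103.37 i$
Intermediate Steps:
$M{\left(h \right)} = 2 h + 4 h^{2}$ ($M{\left(h \right)} = 2 \left(\left(h^{2} + h h\right) + h\right) = 2 \left(\left(h^{2} + h^{2}\right) + h\right) = 2 \left(2 h^{2} + h\right) = 2 \left(h + 2 h^{2}\right) = 2 h + 4 h^{2}$)
$R{\left(O,Q \right)} = 2 + Q$
$k{\left(Y \right)} = \frac{4 Y \left(2 + Y\right)}{3}$ ($k{\left(Y \right)} = \frac{2 \left(2 + Y\right) \left(Y + Y\right)}{3} = \frac{2 \left(2 + Y\right) 2 Y}{3} = \frac{2 \cdot 2 Y \left(2 + Y\right)}{3} = \frac{4 Y \left(2 + Y\right)}{3}$)
$\sqrt{-14429 + k{\left(-54 \right)}} = \sqrt{-14429 + \frac{4}{3} \left(-54\right) \left(2 - 54\right)} = \sqrt{-14429 + \frac{4}{3} \left(-54\right) \left(-52\right)} = \sqrt{-14429 + 3744} = \sqrt{-10685} = i \sqrt{10685}$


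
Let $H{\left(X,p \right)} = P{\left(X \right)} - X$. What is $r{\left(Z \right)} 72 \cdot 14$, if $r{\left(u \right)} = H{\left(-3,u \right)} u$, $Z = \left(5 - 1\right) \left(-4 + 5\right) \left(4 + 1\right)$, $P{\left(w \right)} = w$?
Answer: $0$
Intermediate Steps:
$H{\left(X,p \right)} = 0$ ($H{\left(X,p \right)} = X - X = 0$)
$Z = 20$ ($Z = 4 \cdot 1 \cdot 5 = 4 \cdot 5 = 20$)
$r{\left(u \right)} = 0$ ($r{\left(u \right)} = 0 u = 0$)
$r{\left(Z \right)} 72 \cdot 14 = 0 \cdot 72 \cdot 14 = 0 \cdot 14 = 0$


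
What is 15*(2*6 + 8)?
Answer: 300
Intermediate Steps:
15*(2*6 + 8) = 15*(12 + 8) = 15*20 = 300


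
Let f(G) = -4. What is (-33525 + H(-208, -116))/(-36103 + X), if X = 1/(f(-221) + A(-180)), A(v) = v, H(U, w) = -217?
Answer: 6208528/6642953 ≈ 0.93460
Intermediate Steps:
X = -1/184 (X = 1/(-4 - 180) = 1/(-184) = -1/184 ≈ -0.0054348)
(-33525 + H(-208, -116))/(-36103 + X) = (-33525 - 217)/(-36103 - 1/184) = -33742/(-6642953/184) = -33742*(-184/6642953) = 6208528/6642953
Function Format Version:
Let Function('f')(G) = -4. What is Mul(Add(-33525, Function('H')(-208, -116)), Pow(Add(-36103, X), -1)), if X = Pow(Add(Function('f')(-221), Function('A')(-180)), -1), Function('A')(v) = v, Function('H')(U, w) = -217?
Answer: Rational(6208528, 6642953) ≈ 0.93460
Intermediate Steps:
X = Rational(-1, 184) (X = Pow(Add(-4, -180), -1) = Pow(-184, -1) = Rational(-1, 184) ≈ -0.0054348)
Mul(Add(-33525, Function('H')(-208, -116)), Pow(Add(-36103, X), -1)) = Mul(Add(-33525, -217), Pow(Add(-36103, Rational(-1, 184)), -1)) = Mul(-33742, Pow(Rational(-6642953, 184), -1)) = Mul(-33742, Rational(-184, 6642953)) = Rational(6208528, 6642953)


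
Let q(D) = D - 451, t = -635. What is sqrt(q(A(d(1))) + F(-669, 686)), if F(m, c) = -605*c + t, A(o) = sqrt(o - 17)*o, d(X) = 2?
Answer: sqrt(-416116 + 2*I*sqrt(15)) ≈ 0.006 + 645.07*I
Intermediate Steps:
A(o) = o*sqrt(-17 + o) (A(o) = sqrt(-17 + o)*o = o*sqrt(-17 + o))
q(D) = -451 + D
F(m, c) = -635 - 605*c (F(m, c) = -605*c - 635 = -635 - 605*c)
sqrt(q(A(d(1))) + F(-669, 686)) = sqrt((-451 + 2*sqrt(-17 + 2)) + (-635 - 605*686)) = sqrt((-451 + 2*sqrt(-15)) + (-635 - 415030)) = sqrt((-451 + 2*(I*sqrt(15))) - 415665) = sqrt((-451 + 2*I*sqrt(15)) - 415665) = sqrt(-416116 + 2*I*sqrt(15))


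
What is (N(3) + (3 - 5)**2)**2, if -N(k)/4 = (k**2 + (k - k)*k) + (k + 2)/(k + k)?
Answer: 11236/9 ≈ 1248.4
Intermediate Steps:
N(k) = -4*k**2 - 2*(2 + k)/k (N(k) = -4*((k**2 + (k - k)*k) + (k + 2)/(k + k)) = -4*((k**2 + 0*k) + (2 + k)/((2*k))) = -4*((k**2 + 0) + (2 + k)*(1/(2*k))) = -4*(k**2 + (2 + k)/(2*k)) = -4*k**2 - 2*(2 + k)/k)
(N(3) + (3 - 5)**2)**2 = ((-2 - 4/3 - 4*3**2) + (3 - 5)**2)**2 = ((-2 - 4*1/3 - 4*9) + (-2)**2)**2 = ((-2 - 4/3 - 36) + 4)**2 = (-118/3 + 4)**2 = (-106/3)**2 = 11236/9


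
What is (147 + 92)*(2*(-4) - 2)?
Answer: -2390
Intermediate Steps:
(147 + 92)*(2*(-4) - 2) = 239*(-8 - 2) = 239*(-10) = -2390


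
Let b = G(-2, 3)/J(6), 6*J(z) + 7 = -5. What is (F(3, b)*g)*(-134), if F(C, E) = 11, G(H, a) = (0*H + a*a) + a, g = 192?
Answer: -283008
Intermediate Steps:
G(H, a) = a + a**2 (G(H, a) = (0 + a**2) + a = a**2 + a = a + a**2)
J(z) = -2 (J(z) = -7/6 + (1/6)*(-5) = -7/6 - 5/6 = -2)
b = -6 (b = (3*(1 + 3))/(-2) = (3*4)*(-1/2) = 12*(-1/2) = -6)
(F(3, b)*g)*(-134) = (11*192)*(-134) = 2112*(-134) = -283008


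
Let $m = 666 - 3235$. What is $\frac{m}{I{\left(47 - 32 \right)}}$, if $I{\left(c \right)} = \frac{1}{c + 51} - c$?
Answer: $\frac{169554}{989} \approx 171.44$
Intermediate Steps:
$m = -2569$
$I{\left(c \right)} = \frac{1}{51 + c} - c$
$\frac{m}{I{\left(47 - 32 \right)}} = - \frac{2569}{\frac{1}{51 + \left(47 - 32\right)} \left(1 - \left(47 - 32\right)^{2} - 51 \left(47 - 32\right)\right)} = - \frac{2569}{\frac{1}{51 + 15} \left(1 - 15^{2} - 765\right)} = - \frac{2569}{\frac{1}{66} \left(1 - 225 - 765\right)} = - \frac{2569}{\frac{1}{66} \left(-989\right)} = - \frac{2569}{- \frac{989}{66}} = \left(-2569\right) \left(- \frac{66}{989}\right) = \frac{169554}{989}$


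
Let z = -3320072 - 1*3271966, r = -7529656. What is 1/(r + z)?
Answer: -1/14121694 ≈ -7.0813e-8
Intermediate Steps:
z = -6592038 (z = -3320072 - 3271966 = -6592038)
1/(r + z) = 1/(-7529656 - 6592038) = 1/(-14121694) = -1/14121694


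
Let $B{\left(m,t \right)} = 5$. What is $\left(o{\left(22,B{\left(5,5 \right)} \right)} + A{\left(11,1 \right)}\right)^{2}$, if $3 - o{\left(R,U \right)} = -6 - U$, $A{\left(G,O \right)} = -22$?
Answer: $64$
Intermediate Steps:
$o{\left(R,U \right)} = 9 + U$ ($o{\left(R,U \right)} = 3 - \left(-6 - U\right) = 3 + \left(6 + U\right) = 9 + U$)
$\left(o{\left(22,B{\left(5,5 \right)} \right)} + A{\left(11,1 \right)}\right)^{2} = \left(\left(9 + 5\right) - 22\right)^{2} = \left(14 - 22\right)^{2} = \left(-8\right)^{2} = 64$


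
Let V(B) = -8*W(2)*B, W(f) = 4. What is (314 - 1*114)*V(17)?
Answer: -108800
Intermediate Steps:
V(B) = -32*B
(314 - 1*114)*V(17) = (314 - 1*114)*(-32*17) = (314 - 114)*(-544) = 200*(-544) = -108800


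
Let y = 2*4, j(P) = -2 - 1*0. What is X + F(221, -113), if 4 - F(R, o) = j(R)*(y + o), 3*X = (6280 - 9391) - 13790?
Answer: -17519/3 ≈ -5839.7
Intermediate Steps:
j(P) = -2 (j(P) = -2 + 0 = -2)
y = 8
X = -16901/3 (X = ((6280 - 9391) - 13790)/3 = (-3111 - 13790)/3 = (⅓)*(-16901) = -16901/3 ≈ -5633.7)
F(R, o) = 20 + 2*o (F(R, o) = 4 - (-2)*(8 + o) = 4 - (-16 - 2*o) = 4 + (16 + 2*o) = 20 + 2*o)
X + F(221, -113) = -16901/3 + (20 + 2*(-113)) = -16901/3 + (20 - 226) = -16901/3 - 206 = -17519/3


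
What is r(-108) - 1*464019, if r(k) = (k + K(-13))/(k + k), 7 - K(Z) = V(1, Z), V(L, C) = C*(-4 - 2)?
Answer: -100227925/216 ≈ -4.6402e+5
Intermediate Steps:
V(L, C) = -6*C (V(L, C) = C*(-6) = -6*C)
K(Z) = 7 + 6*Z (K(Z) = 7 - (-6)*Z = 7 + 6*Z)
r(k) = (-71 + k)/(2*k) (r(k) = (k + (7 + 6*(-13)))/(k + k) = (k + (7 - 78))/((2*k)) = (k - 71)*(1/(2*k)) = (-71 + k)*(1/(2*k)) = (-71 + k)/(2*k))
r(-108) - 1*464019 = (½)*(-71 - 108)/(-108) - 1*464019 = (½)*(-1/108)*(-179) - 464019 = 179/216 - 464019 = -100227925/216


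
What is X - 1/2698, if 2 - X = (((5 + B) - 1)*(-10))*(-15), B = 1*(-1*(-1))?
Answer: -2018105/2698 ≈ -748.00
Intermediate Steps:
B = 1 (B = 1*1 = 1)
X = -748 (X = 2 - ((5 + 1) - 1)*(-10)*(-15) = 2 - (6 - 1)*(-10)*(-15) = 2 - 5*(-10)*(-15) = 2 - (-50)*(-15) = 2 - 1*750 = 2 - 750 = -748)
X - 1/2698 = -748 - 1/2698 = -2018105/2698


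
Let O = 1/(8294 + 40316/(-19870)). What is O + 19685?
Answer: 1621664719355/82380732 ≈ 19685.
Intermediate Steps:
O = 9935/82380732 (O = 1/(8294 + 40316*(-1/19870)) = 1/(8294 - 20158/9935) = 1/(82380732/9935) = 9935/82380732 ≈ 0.00012060)
O + 19685 = 9935/82380732 + 19685 = 1621664719355/82380732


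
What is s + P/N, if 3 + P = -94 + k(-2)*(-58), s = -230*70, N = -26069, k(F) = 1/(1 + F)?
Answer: -419710861/26069 ≈ -16100.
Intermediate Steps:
s = -16100
P = -39 (P = -3 + (-94 - 58/(1 - 2)) = -3 + (-94 - 58/(-1)) = -3 + (-94 - 1*(-58)) = -3 + (-94 + 58) = -3 - 36 = -39)
s + P/N = -16100 - 39/(-26069) = -16100 - 39*(-1/26069) = -16100 + 39/26069 = -419710861/26069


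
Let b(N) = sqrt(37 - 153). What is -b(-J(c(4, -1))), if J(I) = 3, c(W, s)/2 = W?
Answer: -2*I*sqrt(29) ≈ -10.77*I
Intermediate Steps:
c(W, s) = 2*W
b(N) = 2*I*sqrt(29) (b(N) = sqrt(-116) = 2*I*sqrt(29))
-b(-J(c(4, -1))) = -2*I*sqrt(29)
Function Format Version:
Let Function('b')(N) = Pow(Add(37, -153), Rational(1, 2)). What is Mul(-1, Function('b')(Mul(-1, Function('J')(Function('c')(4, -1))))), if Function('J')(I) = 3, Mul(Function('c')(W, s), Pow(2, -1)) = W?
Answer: Mul(-2, I, Pow(29, Rational(1, 2))) ≈ Mul(-10.770, I)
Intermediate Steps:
Function('c')(W, s) = Mul(2, W)
Function('b')(N) = Mul(2, I, Pow(29, Rational(1, 2))) (Function('b')(N) = Pow(-116, Rational(1, 2)) = Mul(2, I, Pow(29, Rational(1, 2))))
Mul(-1, Function('b')(Mul(-1, Function('J')(Function('c')(4, -1))))) = Mul(-1, Mul(2, I, Pow(29, Rational(1, 2)))) = Mul(-2, I, Pow(29, Rational(1, 2)))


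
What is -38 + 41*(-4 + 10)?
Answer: 208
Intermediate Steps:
-38 + 41*(-4 + 10) = -38 + 41*6 = -38 + 246 = 208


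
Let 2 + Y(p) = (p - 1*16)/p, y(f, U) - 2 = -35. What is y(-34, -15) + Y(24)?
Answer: -104/3 ≈ -34.667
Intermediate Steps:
y(f, U) = -33 (y(f, U) = 2 - 35 = -33)
Y(p) = -2 + (-16 + p)/p (Y(p) = -2 + (p - 1*16)/p = -2 + (p - 16)/p = -2 + (-16 + p)/p)
y(-34, -15) + Y(24) = -33 + (-16 - 1*24)/24 = -33 + (-16 - 24)/24 = -33 + (1/24)*(-40) = -33 - 5/3 = -104/3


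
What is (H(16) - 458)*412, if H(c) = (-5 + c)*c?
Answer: -116184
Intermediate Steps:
H(c) = c*(-5 + c)
(H(16) - 458)*412 = (16*(-5 + 16) - 458)*412 = (16*11 - 458)*412 = (176 - 458)*412 = -282*412 = -116184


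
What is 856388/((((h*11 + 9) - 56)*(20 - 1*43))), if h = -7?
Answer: 214097/713 ≈ 300.28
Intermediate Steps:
856388/((((h*11 + 9) - 56)*(20 - 1*43))) = 856388/((((-7*11 + 9) - 56)*(20 - 1*43))) = 856388/((((-77 + 9) - 56)*(20 - 43))) = 856388/(((-68 - 56)*(-23))) = 856388/((-124*(-23))) = 856388/2852 = 856388*(1/2852) = 214097/713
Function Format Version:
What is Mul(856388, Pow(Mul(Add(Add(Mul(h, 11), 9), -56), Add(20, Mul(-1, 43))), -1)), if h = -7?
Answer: Rational(214097, 713) ≈ 300.28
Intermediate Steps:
Mul(856388, Pow(Mul(Add(Add(Mul(h, 11), 9), -56), Add(20, Mul(-1, 43))), -1)) = Mul(856388, Pow(Mul(Add(Add(Mul(-7, 11), 9), -56), Add(20, Mul(-1, 43))), -1)) = Mul(856388, Pow(Mul(Add(Add(-77, 9), -56), Add(20, -43)), -1)) = Mul(856388, Pow(Mul(Add(-68, -56), -23), -1)) = Mul(856388, Pow(Mul(-124, -23), -1)) = Mul(856388, Pow(2852, -1)) = Mul(856388, Rational(1, 2852)) = Rational(214097, 713)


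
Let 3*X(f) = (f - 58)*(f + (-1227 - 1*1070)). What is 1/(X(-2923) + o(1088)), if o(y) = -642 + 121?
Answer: 1/5186419 ≈ 1.9281e-7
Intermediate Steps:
o(y) = -521
X(f) = (-2297 + f)*(-58 + f)/3 (X(f) = ((f - 58)*(f + (-1227 - 1*1070)))/3 = ((-58 + f)*(f + (-1227 - 1070)))/3 = ((-58 + f)*(f - 2297))/3 = ((-58 + f)*(-2297 + f))/3 = ((-2297 + f)*(-58 + f))/3 = (-2297 + f)*(-58 + f)/3)
1/(X(-2923) + o(1088)) = 1/((133226/3 - 785*(-2923) + (⅓)*(-2923)²) - 521) = 1/((133226/3 + 2294555 + (⅓)*8543929) - 521) = 1/((133226/3 + 2294555 + 8543929/3) - 521) = 1/(5186940 - 521) = 1/5186419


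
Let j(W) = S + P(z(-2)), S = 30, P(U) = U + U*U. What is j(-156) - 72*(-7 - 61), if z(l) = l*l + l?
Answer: 4932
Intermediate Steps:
z(l) = l + l² (z(l) = l² + l = l + l²)
P(U) = U + U²
j(W) = 36 (j(W) = 30 + (-2*(1 - 2))*(1 - 2*(1 - 2)) = 30 + (-2*(-1))*(1 - 2*(-1)) = 30 + 2*(1 + 2) = 30 + 2*3 = 30 + 6 = 36)
j(-156) - 72*(-7 - 61) = 36 - 72*(-7 - 61) = 36 - 72*(-68) = 36 + 4896 = 4932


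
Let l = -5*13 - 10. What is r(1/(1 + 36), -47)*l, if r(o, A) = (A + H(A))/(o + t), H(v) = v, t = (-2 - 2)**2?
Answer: 260850/593 ≈ 439.88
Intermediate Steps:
t = 16 (t = (-4)**2 = 16)
r(o, A) = 2*A/(16 + o) (r(o, A) = (A + A)/(o + 16) = (2*A)/(16 + o) = 2*A/(16 + o))
l = -75 (l = -65 - 10 = -75)
r(1/(1 + 36), -47)*l = (2*(-47)/(16 + 1/(1 + 36)))*(-75) = (2*(-47)/(16 + 1/37))*(-75) = (2*(-47)/(593/37))*(-75) = (2*(-47)*(37/593))*(-75) = -3478/593*(-75) = 260850/593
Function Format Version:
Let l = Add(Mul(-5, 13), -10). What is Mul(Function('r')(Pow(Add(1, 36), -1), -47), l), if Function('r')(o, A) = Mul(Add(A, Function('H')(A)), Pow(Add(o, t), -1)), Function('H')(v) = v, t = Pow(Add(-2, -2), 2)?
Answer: Rational(260850, 593) ≈ 439.88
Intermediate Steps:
t = 16 (t = Pow(-4, 2) = 16)
Function('r')(o, A) = Mul(2, A, Pow(Add(16, o), -1)) (Function('r')(o, A) = Mul(Add(A, A), Pow(Add(o, 16), -1)) = Mul(Mul(2, A), Pow(Add(16, o), -1)) = Mul(2, A, Pow(Add(16, o), -1)))
l = -75 (l = Add(-65, -10) = -75)
Mul(Function('r')(Pow(Add(1, 36), -1), -47), l) = Mul(Mul(2, -47, Pow(Add(16, Pow(Add(1, 36), -1)), -1)), -75) = Mul(Mul(2, -47, Pow(Add(16, Pow(37, -1)), -1)), -75) = Mul(Mul(2, -47, Pow(Add(16, Rational(1, 37)), -1)), -75) = Mul(Mul(2, -47, Pow(Rational(593, 37), -1)), -75) = Mul(Mul(2, -47, Rational(37, 593)), -75) = Mul(Rational(-3478, 593), -75) = Rational(260850, 593)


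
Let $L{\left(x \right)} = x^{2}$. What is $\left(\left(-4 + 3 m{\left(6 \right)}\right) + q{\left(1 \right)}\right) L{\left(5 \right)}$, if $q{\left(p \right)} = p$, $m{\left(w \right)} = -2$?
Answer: $-225$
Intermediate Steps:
$\left(\left(-4 + 3 m{\left(6 \right)}\right) + q{\left(1 \right)}\right) L{\left(5 \right)} = \left(\left(-4 + 3 \left(-2\right)\right) + 1\right) 5^{2} = \left(\left(-4 - 6\right) + 1\right) 25 = \left(-10 + 1\right) 25 = \left(-9\right) 25 = -225$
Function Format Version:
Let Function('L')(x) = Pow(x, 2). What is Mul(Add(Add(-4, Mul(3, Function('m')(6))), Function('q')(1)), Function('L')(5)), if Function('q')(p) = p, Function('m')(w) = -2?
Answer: -225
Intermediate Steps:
Mul(Add(Add(-4, Mul(3, Function('m')(6))), Function('q')(1)), Function('L')(5)) = Mul(Add(Add(-4, Mul(3, -2)), 1), Pow(5, 2)) = Mul(Add(Add(-4, -6), 1), 25) = Mul(Add(-10, 1), 25) = Mul(-9, 25) = -225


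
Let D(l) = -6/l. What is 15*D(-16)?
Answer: 45/8 ≈ 5.6250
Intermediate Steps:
15*D(-16) = 15*(-6/(-16)) = 15*(-6*(-1/16)) = 15*(3/8) = 45/8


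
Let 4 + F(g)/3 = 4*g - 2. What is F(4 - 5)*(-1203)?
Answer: 36090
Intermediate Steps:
F(g) = -18 + 12*g (F(g) = -12 + 3*(4*g - 2) = -12 + 3*(-2 + 4*g) = -12 + (-6 + 12*g) = -18 + 12*g)
F(4 - 5)*(-1203) = (-18 + 12*(4 - 5))*(-1203) = (-18 + 12*(-1))*(-1203) = (-18 - 12)*(-1203) = -30*(-1203) = 36090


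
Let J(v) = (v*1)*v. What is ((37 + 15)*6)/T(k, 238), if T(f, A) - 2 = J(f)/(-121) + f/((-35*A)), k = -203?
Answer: -44924880/48747221 ≈ -0.92159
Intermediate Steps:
J(v) = v**2 (J(v) = v*v = v**2)
T(f, A) = 2 - f**2/121 - f/(35*A) (T(f, A) = 2 + (f**2/(-121) + f/((-35*A))) = 2 + (f**2*(-1/121) + f*(-1/(35*A))) = 2 + (-f**2/121 - f/(35*A)) = 2 - f**2/121 - f/(35*A))
((37 + 15)*6)/T(k, 238) = ((37 + 15)*6)/(2 - 1/121*(-203)**2 - 1/35*(-203)/238) = (52*6)/(2 - 1/121*41209 - 1/35*(-203)*1/238) = 312/(2 - 41209/121 + 29/1190) = 312/(-48747221/143990) = 312*(-143990/48747221) = -44924880/48747221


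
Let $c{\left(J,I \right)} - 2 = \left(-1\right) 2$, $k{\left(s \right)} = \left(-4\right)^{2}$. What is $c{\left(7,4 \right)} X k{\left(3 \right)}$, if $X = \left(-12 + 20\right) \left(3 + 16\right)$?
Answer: $0$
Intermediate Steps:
$k{\left(s \right)} = 16$
$c{\left(J,I \right)} = 0$ ($c{\left(J,I \right)} = 2 - 2 = 0$)
$X = 152$ ($X = 8 \cdot 19 = 152$)
$c{\left(7,4 \right)} X k{\left(3 \right)} = 0 \cdot 152 \cdot 16 = 0 \cdot 16 = 0$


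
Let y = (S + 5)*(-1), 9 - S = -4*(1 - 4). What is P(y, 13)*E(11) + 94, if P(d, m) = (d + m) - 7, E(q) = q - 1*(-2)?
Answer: 146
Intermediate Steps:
E(q) = 2 + q (E(q) = q + 2 = 2 + q)
S = -3 (S = 9 - (-4)*(1 - 4) = 9 - (-4)*(-3) = 9 - 1*12 = 9 - 12 = -3)
y = -2 (y = (-3 + 5)*(-1) = 2*(-1) = -2)
P(d, m) = -7 + d + m
P(y, 13)*E(11) + 94 = (-7 - 2 + 13)*(2 + 11) + 94 = 4*13 + 94 = 52 + 94 = 146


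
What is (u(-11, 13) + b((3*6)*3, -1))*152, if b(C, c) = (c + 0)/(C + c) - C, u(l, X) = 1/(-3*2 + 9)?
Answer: -1297472/159 ≈ -8160.2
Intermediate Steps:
u(l, X) = 1/3 (u(l, X) = 1/(-6 + 9) = 1/3)
b(C, c) = -C + c/(C + c) (b(C, c) = c/(C + c) - C = -C + c/(C + c))
(u(-11, 13) + b((3*6)*3, -1))*152 = (1/3 + (-1 - ((3*6)*3)**2 - 1*(3*6)*3*(-1))/((3*6)*3 - 1))*152 = (1/3 + (-1 - (18*3)**2 - 1*18*3*(-1))/(18*3 - 1))*152 = (1/3 + (-1 - 1*54**2 - 1*54*(-1))/(54 - 1))*152 = (1/3 + (-1 - 1*2916 + 54)/53)*152 = (1/3 + (-1 - 2916 + 54)/53)*152 = (1/3 + (1/53)*(-2863))*152 = (1/3 - 2863/53)*152 = -8536/159*152 = -1297472/159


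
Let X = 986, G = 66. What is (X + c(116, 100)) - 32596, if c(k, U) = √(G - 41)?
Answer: -31605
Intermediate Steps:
c(k, U) = 5 (c(k, U) = √(66 - 41) = √25 = 5)
(X + c(116, 100)) - 32596 = (986 + 5) - 32596 = 991 - 32596 = -31605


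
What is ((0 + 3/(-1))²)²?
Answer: 81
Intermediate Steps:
((0 + 3/(-1))²)² = ((0 + 3*(-1))²)² = ((0 - 3)²)² = ((-3)²)² = 9² = 81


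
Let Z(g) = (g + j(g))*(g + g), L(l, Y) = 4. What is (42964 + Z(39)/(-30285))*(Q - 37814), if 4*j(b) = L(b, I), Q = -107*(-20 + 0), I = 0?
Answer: -3094509308792/2019 ≈ -1.5327e+9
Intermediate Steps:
Q = 2140 (Q = -107*(-20) = 2140)
j(b) = 1 (j(b) = (¼)*4 = 1)
Z(g) = 2*g*(1 + g) (Z(g) = (g + 1)*(g + g) = (1 + g)*(2*g) = 2*g*(1 + g))
(42964 + Z(39)/(-30285))*(Q - 37814) = (42964 + (2*39*(1 + 39))/(-30285))*(2140 - 37814) = (42964 + (2*39*40)*(-1/30285))*(-35674) = (42964 + 3120*(-1/30285))*(-35674) = (42964 - 208/2019)*(-35674) = (86744108/2019)*(-35674) = -3094509308792/2019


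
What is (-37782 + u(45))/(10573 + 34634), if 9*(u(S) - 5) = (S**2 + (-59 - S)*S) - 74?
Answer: -342722/406863 ≈ -0.84235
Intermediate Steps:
u(S) = -29/9 + S**2/9 + S*(-59 - S)/9 (u(S) = 5 + ((S**2 + (-59 - S)*S) - 74)/9 = 5 + ((S**2 + S*(-59 - S)) - 74)/9 = 5 + (-74 + S**2 + S*(-59 - S))/9 = 5 + (-74/9 + S**2/9 + S*(-59 - S)/9) = -29/9 + S**2/9 + S*(-59 - S)/9)
(-37782 + u(45))/(10573 + 34634) = (-37782 + (-29/9 - 59/9*45))/(10573 + 34634) = (-37782 + (-29/9 - 295))/45207 = (-37782 - 2684/9)*(1/45207) = -342722/9*1/45207 = -342722/406863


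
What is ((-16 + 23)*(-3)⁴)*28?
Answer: 15876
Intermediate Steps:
((-16 + 23)*(-3)⁴)*28 = (7*81)*28 = 567*28 = 15876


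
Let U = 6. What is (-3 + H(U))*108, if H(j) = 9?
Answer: 648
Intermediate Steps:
(-3 + H(U))*108 = (-3 + 9)*108 = 6*108 = 648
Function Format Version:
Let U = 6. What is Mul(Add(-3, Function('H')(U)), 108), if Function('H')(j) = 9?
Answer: 648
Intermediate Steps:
Mul(Add(-3, Function('H')(U)), 108) = Mul(Add(-3, 9), 108) = Mul(6, 108) = 648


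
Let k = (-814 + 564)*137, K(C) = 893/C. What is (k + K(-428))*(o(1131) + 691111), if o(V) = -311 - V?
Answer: -10110473745417/428 ≈ -2.3623e+10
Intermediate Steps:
k = -34250 (k = -250*137 = -34250)
(k + K(-428))*(o(1131) + 691111) = (-34250 + 893/(-428))*((-311 - 1*1131) + 691111) = (-34250 + 893*(-1/428))*((-311 - 1131) + 691111) = (-34250 - 893/428)*(-1442 + 691111) = -14659893/428*689669 = -10110473745417/428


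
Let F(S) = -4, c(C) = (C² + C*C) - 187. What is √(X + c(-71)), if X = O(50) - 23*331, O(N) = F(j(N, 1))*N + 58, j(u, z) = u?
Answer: 2*√535 ≈ 46.260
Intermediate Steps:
c(C) = -187 + 2*C² (c(C) = (C² + C²) - 187 = 2*C² - 187 = -187 + 2*C²)
O(N) = 58 - 4*N (O(N) = -4*N + 58 = 58 - 4*N)
X = -7755 (X = (58 - 4*50) - 23*331 = (58 - 200) - 1*7613 = -142 - 7613 = -7755)
√(X + c(-71)) = √(-7755 + (-187 + 2*(-71)²)) = √(-7755 + (-187 + 2*5041)) = √(-7755 + (-187 + 10082)) = √(-7755 + 9895) = √2140 = 2*√535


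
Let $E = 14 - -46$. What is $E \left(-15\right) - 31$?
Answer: $-931$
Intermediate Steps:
$E = 60$ ($E = 14 + 46 = 60$)
$E \left(-15\right) - 31 = 60 \left(-15\right) - 31 = -900 - 31 = -931$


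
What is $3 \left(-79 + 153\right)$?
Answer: $222$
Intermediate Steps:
$3 \left(-79 + 153\right) = 3 \cdot 74 = 222$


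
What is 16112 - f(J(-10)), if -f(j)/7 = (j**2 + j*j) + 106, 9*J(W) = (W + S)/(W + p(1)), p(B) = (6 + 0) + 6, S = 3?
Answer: 2730691/162 ≈ 16856.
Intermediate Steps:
p(B) = 12 (p(B) = 6 + 6 = 12)
J(W) = (3 + W)/(9*(12 + W)) (J(W) = ((W + 3)/(W + 12))/9 = ((3 + W)/(12 + W))/9 = (3 + W)/(9*(12 + W)))
f(j) = -742 - 14*j**2 (f(j) = -7*((j**2 + j*j) + 106) = -7*((j**2 + j**2) + 106) = -7*(2*j**2 + 106) = -7*(106 + 2*j**2) = -742 - 14*j**2)
16112 - f(J(-10)) = 16112 - (-742 - 14*(3 - 10)**2/(81*(12 - 10)**2)) = 16112 - (-742 - 14*((1/9)*(-7)/2)**2) = 16112 - (-742 - 14*((1/9)*(1/2)*(-7))**2) = 16112 - (-742 - 14*(-7/18)**2) = 16112 - (-742 - 14*49/324) = 16112 - (-742 - 343/162) = 16112 - 1*(-120547/162) = 16112 + 120547/162 = 2730691/162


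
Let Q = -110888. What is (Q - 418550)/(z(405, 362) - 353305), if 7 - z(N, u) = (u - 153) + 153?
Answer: 264719/176830 ≈ 1.4970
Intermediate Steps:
z(N, u) = 7 - u (z(N, u) = 7 - ((u - 153) + 153) = 7 - ((-153 + u) + 153) = 7 - u)
(Q - 418550)/(z(405, 362) - 353305) = (-110888 - 418550)/((7 - 1*362) - 353305) = -529438/((7 - 362) - 353305) = -529438/(-355 - 353305) = -529438/(-353660) = -529438*(-1/353660) = 264719/176830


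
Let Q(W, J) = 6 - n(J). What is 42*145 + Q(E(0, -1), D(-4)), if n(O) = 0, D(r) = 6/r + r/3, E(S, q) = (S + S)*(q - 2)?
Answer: 6096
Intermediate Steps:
E(S, q) = 2*S*(-2 + q) (E(S, q) = (2*S)*(-2 + q) = 2*S*(-2 + q))
D(r) = 6/r + r/3 (D(r) = 6/r + r*(1/3) = 6/r + r/3)
Q(W, J) = 6 (Q(W, J) = 6 - 1*0 = 6 + 0 = 6)
42*145 + Q(E(0, -1), D(-4)) = 42*145 + 6 = 6090 + 6 = 6096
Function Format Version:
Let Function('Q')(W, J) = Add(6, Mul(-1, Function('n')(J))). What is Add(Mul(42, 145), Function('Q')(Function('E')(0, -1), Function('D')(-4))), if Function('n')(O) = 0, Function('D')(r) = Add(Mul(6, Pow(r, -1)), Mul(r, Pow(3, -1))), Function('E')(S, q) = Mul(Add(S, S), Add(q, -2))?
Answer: 6096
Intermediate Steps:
Function('E')(S, q) = Mul(2, S, Add(-2, q)) (Function('E')(S, q) = Mul(Mul(2, S), Add(-2, q)) = Mul(2, S, Add(-2, q)))
Function('D')(r) = Add(Mul(6, Pow(r, -1)), Mul(Rational(1, 3), r)) (Function('D')(r) = Add(Mul(6, Pow(r, -1)), Mul(r, Rational(1, 3))) = Add(Mul(6, Pow(r, -1)), Mul(Rational(1, 3), r)))
Function('Q')(W, J) = 6 (Function('Q')(W, J) = Add(6, Mul(-1, 0)) = Add(6, 0) = 6)
Add(Mul(42, 145), Function('Q')(Function('E')(0, -1), Function('D')(-4))) = Add(Mul(42, 145), 6) = Add(6090, 6) = 6096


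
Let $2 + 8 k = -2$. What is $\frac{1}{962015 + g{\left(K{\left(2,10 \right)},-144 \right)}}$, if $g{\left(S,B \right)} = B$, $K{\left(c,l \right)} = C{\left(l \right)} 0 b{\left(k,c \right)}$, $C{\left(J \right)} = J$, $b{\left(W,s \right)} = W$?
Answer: $\frac{1}{961871} \approx 1.0396 \cdot 10^{-6}$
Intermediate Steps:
$k = - \frac{1}{2}$ ($k = - \frac{1}{4} + \frac{1}{8} \left(-2\right) = - \frac{1}{4} - \frac{1}{4} = - \frac{1}{2} \approx -0.5$)
$K{\left(c,l \right)} = 0$ ($K{\left(c,l \right)} = l 0 \left(- \frac{1}{2}\right) = 0 \left(- \frac{1}{2}\right) = 0$)
$\frac{1}{962015 + g{\left(K{\left(2,10 \right)},-144 \right)}} = \frac{1}{962015 - 144} = \frac{1}{961871}$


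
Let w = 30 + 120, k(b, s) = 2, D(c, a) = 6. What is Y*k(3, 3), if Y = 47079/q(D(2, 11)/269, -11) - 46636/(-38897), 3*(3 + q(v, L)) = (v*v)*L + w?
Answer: 265336740359206/132282278995 ≈ 2005.8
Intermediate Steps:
w = 150
q(v, L) = 47 + L*v²/3 (q(v, L) = -3 + ((v*v)*L + 150)/3 = -3 + (v²*L + 150)/3 = -3 + (L*v² + 150)/3 = -3 + (150 + L*v²)/3 = -3 + (50 + L*v²/3) = 47 + L*v²/3)
Y = 132668370179603/132282278995 (Y = 47079/(47 + (⅓)*(-11)*(6/269)²) - 46636/(-38897) = 47079/(47 + (⅓)*(-11)*(6*(1/269))²) - 46636*(-1/38897) = 47079/(47 + (⅓)*(-11)*(6/269)²) + 46636/38897 = 47079/(47 + (⅓)*(-11)*(36/72361)) + 46636/38897 = 47079/(47 - 132/72361) + 46636/38897 = 47079/(3400835/72361) + 46636/38897 = 47079*(72361/3400835) + 46636/38897 = 3406683519/3400835 + 46636/38897 = 132668370179603/132282278995 ≈ 1002.9)
Y*k(3, 3) = (132668370179603/132282278995)*2 = 265336740359206/132282278995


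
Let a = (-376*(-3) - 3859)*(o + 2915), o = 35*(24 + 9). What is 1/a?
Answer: -1/11115170 ≈ -8.9967e-8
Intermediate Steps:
o = 1155 (o = 35*33 = 1155)
a = -11115170 (a = (-376*(-3) - 3859)*(1155 + 2915) = (1128 - 3859)*4070 = -2731*4070 = -11115170)
1/a = 1/(-11115170) = -1/11115170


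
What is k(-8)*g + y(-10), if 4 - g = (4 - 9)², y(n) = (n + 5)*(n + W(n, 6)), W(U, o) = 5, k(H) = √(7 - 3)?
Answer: -17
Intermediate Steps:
k(H) = 2 (k(H) = √4 = 2)
y(n) = (5 + n)² (y(n) = (n + 5)*(n + 5) = (5 + n)*(5 + n) = (5 + n)²)
g = -21 (g = 4 - (4 - 9)² = 4 - 1*(-5)² = 4 - 1*25 = 4 - 25 = -21)
k(-8)*g + y(-10) = 2*(-21) + (25 + (-10)² + 10*(-10)) = -42 + (25 + 100 - 100) = -42 + 25 = -17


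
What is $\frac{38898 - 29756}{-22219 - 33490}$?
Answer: $- \frac{9142}{55709} \approx -0.1641$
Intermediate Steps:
$\frac{38898 - 29756}{-22219 - 33490} = \frac{9142}{-55709} = 9142 \left(- \frac{1}{55709}\right) = - \frac{9142}{55709}$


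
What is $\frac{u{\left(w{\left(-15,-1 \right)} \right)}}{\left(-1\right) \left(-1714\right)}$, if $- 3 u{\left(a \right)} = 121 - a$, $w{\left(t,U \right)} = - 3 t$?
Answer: $- \frac{38}{2571} \approx -0.01478$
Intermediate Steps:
$u{\left(a \right)} = - \frac{121}{3} + \frac{a}{3}$ ($u{\left(a \right)} = - \frac{121 - a}{3} = - \frac{121}{3} + \frac{a}{3}$)
$\frac{u{\left(w{\left(-15,-1 \right)} \right)}}{\left(-1\right) \left(-1714\right)} = \frac{- \frac{121}{3} + \frac{\left(-3\right) \left(-15\right)}{3}}{\left(-1\right) \left(-1714\right)} = \frac{- \frac{121}{3} + \frac{1}{3} \cdot 45}{1714} = \left(- \frac{121}{3} + 15\right) \frac{1}{1714} = \left(- \frac{76}{3}\right) \frac{1}{1714} = - \frac{38}{2571}$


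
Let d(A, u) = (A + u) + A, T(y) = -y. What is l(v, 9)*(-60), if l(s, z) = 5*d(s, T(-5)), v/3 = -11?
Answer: 18300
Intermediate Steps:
d(A, u) = u + 2*A
v = -33 (v = 3*(-11) = -33)
l(s, z) = 25 + 10*s (l(s, z) = 5*(-1*(-5) + 2*s) = 5*(5 + 2*s) = 25 + 10*s)
l(v, 9)*(-60) = (25 + 10*(-33))*(-60) = (25 - 330)*(-60) = -305*(-60) = 18300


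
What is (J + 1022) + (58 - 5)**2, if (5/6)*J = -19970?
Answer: -20133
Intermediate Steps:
J = -23964 (J = (6/5)*(-19970) = -23964)
(J + 1022) + (58 - 5)**2 = (-23964 + 1022) + (58 - 5)**2 = -22942 + 53**2 = -22942 + 2809 = -20133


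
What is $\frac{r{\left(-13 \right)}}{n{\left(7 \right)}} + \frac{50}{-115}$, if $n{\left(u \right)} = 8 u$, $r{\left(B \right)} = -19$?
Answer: $- \frac{997}{1288} \approx -0.77407$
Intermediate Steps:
$\frac{r{\left(-13 \right)}}{n{\left(7 \right)}} + \frac{50}{-115} = - \frac{19}{8 \cdot 7} + \frac{50}{-115} = - \frac{19}{56} + 50 \left(- \frac{1}{115}\right) = \left(-19\right) \frac{1}{56} - \frac{10}{23} = - \frac{19}{56} - \frac{10}{23} = - \frac{997}{1288}$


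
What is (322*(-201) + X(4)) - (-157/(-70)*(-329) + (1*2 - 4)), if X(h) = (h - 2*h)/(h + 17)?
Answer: -13436281/210 ≈ -63982.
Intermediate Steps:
X(h) = -h/(17 + h) (X(h) = (-h)/(17 + h) = -h/(17 + h))
(322*(-201) + X(4)) - (-157/(-70)*(-329) + (1*2 - 4)) = (322*(-201) - 1*4/(17 + 4)) - (-157/(-70)*(-329) + (1*2 - 4)) = (-64722 - 1*4/21) - (-157*(-1/70)*(-329) + (2 - 4)) = (-64722 - 1*4*1/21) - ((157/70)*(-329) - 2) = (-64722 - 4/21) - (-7379/10 - 2) = -1359166/21 - 1*(-7399/10) = -1359166/21 + 7399/10 = -13436281/210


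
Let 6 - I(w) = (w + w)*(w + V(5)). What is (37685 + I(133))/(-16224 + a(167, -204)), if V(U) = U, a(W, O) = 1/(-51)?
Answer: -50133/827425 ≈ -0.060589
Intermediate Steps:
a(W, O) = -1/51
I(w) = 6 - 2*w*(5 + w) (I(w) = 6 - (w + w)*(w + 5) = 6 - 2*w*(5 + w))
(37685 + I(133))/(-16224 + a(167, -204)) = (37685 + (6 - 10*133 - 2*133²))/(-16224 - 1/51) = (37685 + (6 - 1330 - 2*17689))/(-827425/51) = (37685 + (6 - 1330 - 35378))*(-51/827425) = (37685 - 36702)*(-51/827425) = 983*(-51/827425) = -50133/827425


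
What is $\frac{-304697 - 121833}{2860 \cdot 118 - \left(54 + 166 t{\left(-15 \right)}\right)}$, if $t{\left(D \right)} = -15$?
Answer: $- \frac{213265}{169958} \approx -1.2548$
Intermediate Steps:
$\frac{-304697 - 121833}{2860 \cdot 118 - \left(54 + 166 t{\left(-15 \right)}\right)} = \frac{-304697 - 121833}{2860 \cdot 118 - -2436} = - \frac{426530}{337480 + \left(2490 - 54\right)} = - \frac{426530}{337480 + 2436} = - \frac{426530}{339916} = \left(-426530\right) \frac{1}{339916} = - \frac{213265}{169958}$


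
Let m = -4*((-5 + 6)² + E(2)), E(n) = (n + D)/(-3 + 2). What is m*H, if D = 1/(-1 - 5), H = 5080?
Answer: 50800/3 ≈ 16933.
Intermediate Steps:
D = -⅙ (D = 1/(-6) = -⅙ ≈ -0.16667)
E(n) = ⅙ - n (E(n) = (n - ⅙)/(-3 + 2) = (-⅙ + n)/(-1) = (-⅙ + n)*(-1) = ⅙ - n)
m = 10/3 (m = -4*((-5 + 6)² + (⅙ - 1*2)) = -4*(1² + (⅙ - 2)) = -4*(1 - 11/6) = -4*(-⅚) = 10/3 ≈ 3.3333)
m*H = (10/3)*5080 = 50800/3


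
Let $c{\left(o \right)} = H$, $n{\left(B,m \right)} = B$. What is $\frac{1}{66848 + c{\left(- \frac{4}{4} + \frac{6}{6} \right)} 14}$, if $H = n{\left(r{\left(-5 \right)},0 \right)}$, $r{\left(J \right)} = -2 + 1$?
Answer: $\frac{1}{66834} \approx 1.4962 \cdot 10^{-5}$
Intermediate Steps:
$r{\left(J \right)} = -1$
$H = -1$
$c{\left(o \right)} = -1$
$\frac{1}{66848 + c{\left(- \frac{4}{4} + \frac{6}{6} \right)} 14} = \frac{1}{66848 - 14} = \frac{1}{66834}$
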